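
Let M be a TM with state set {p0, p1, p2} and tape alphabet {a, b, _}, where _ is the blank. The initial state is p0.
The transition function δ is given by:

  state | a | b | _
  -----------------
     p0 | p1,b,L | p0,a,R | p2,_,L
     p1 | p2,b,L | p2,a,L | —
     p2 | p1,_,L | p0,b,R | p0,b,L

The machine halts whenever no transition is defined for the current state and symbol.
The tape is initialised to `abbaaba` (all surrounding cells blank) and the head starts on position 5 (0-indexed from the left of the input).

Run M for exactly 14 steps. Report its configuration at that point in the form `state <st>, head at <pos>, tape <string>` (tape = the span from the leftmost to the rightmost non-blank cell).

p0 | _abbaa[b]a   read b → write a, move R, go to p0
p0 | _abbaaa[a]   read a → write b, move L, go to p1
p1 | _abbaa[a]b   read a → write b, move L, go to p2
p2 | _abba[a]bb   read a → write _, move L, go to p1
p1 | _abb[a]_bb   read a → write b, move L, go to p2
p2 | _ab[b]b_bb   read b → write b, move R, go to p0
p0 | _abb[b]_bb   read b → write a, move R, go to p0
p0 | _abba[_]bb   read _ → write _, move L, go to p2
p2 | _abb[a]_bb   read a → write _, move L, go to p1
p1 | _ab[b]__bb   read b → write a, move L, go to p2
p2 | _a[b]a__bb   read b → write b, move R, go to p0
p0 | _ab[a]__bb   read a → write b, move L, go to p1
p1 | _a[b]b__bb   read b → write a, move L, go to p2
p2 | _[a]ab__bb   read a → write _, move L, go to p1
p1 | [_]_ab__bb
After 14 steps: state p1, head at -1, tape ab__bb.

state p1, head at -1, tape ab__bb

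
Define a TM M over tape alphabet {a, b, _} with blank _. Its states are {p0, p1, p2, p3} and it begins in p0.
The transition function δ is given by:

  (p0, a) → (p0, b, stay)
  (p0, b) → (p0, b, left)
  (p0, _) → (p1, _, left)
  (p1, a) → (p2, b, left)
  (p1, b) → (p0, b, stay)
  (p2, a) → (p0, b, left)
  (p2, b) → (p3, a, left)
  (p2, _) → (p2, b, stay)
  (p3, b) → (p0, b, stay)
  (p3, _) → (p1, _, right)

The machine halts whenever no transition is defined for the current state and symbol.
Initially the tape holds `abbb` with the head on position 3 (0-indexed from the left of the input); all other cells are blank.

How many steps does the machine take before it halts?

6

p0 | __abb[b]   read b → write b, move left, go to p0
p0 | __ab[b]b   read b → write b, move left, go to p0
p0 | __a[b]bb   read b → write b, move left, go to p0
p0 | __[a]bbb   read a → write b, move stay, go to p0
p0 | __[b]bbb   read b → write b, move left, go to p0
p0 | _[_]bbbb   read _ → write _, move left, go to p1
p1 | [_]_bbbb
M halts after 6 transitions.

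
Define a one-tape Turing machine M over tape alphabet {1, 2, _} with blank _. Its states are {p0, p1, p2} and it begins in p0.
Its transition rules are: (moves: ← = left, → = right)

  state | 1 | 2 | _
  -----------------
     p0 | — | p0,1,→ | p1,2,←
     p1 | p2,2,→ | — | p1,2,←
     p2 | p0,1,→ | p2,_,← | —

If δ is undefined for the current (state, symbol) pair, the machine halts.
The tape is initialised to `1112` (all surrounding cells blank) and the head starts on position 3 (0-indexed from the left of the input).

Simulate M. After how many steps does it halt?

20

p0 | _111[2]_   read 2 → write 1, move →, go to p0
p0 | _1111[_]   read _ → write 2, move ←, go to p1
p1 | _111[1]2   read 1 → write 2, move →, go to p2
p2 | _1112[2]   read 2 → write _, move ←, go to p2
p2 | _111[2]_   read 2 → write _, move ←, go to p2
p2 | _11[1]__   read 1 → write 1, move →, go to p0
p0 | _111[_]_   read _ → write 2, move ←, go to p1
p1 | _11[1]2_   read 1 → write 2, move →, go to p2
p2 | _112[2]_   read 2 → write _, move ←, go to p2
p2 | _11[2]__   read 2 → write _, move ←, go to p2
p2 | _1[1]___   read 1 → write 1, move →, go to p0
p0 | _11[_]__   read _ → write 2, move ←, go to p1
p1 | _1[1]2__   read 1 → write 2, move →, go to p2
p2 | _12[2]__   read 2 → write _, move ←, go to p2
p2 | _1[2]___   read 2 → write _, move ←, go to p2
p2 | _[1]____   read 1 → write 1, move →, go to p0
p0 | _1[_]___   read _ → write 2, move ←, go to p1
p1 | _[1]2___   read 1 → write 2, move →, go to p2
p2 | _2[2]___   read 2 → write _, move ←, go to p2
p2 | _[2]____   read 2 → write _, move ←, go to p2
p2 | [_]_____
M halts after 20 transitions.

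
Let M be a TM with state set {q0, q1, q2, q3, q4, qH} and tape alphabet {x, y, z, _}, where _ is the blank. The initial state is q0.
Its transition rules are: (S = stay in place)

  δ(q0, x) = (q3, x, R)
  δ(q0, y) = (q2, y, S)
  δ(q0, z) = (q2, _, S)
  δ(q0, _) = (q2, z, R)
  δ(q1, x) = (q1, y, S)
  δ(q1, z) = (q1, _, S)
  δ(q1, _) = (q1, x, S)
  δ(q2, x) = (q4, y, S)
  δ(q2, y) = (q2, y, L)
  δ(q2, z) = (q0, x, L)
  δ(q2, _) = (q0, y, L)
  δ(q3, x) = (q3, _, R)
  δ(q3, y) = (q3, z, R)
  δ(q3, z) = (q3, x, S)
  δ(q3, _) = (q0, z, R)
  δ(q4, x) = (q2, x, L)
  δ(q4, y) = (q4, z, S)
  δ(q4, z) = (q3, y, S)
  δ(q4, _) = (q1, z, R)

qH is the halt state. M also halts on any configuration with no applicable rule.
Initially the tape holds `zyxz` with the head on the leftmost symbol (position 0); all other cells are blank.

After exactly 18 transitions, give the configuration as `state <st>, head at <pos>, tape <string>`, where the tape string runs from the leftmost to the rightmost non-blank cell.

q0 | __[z]yxz___   read z → write _, move S, go to q2
q2 | __[_]yxz___   read _ → write y, move L, go to q0
q0 | _[_]yyxz___   read _ → write z, move R, go to q2
q2 | _z[y]yxz___   read y → write y, move L, go to q2
q2 | _[z]yyxz___   read z → write x, move L, go to q0
q0 | [_]xyyxz___   read _ → write z, move R, go to q2
q2 | z[x]yyxz___   read x → write y, move S, go to q4
q4 | z[y]yyxz___   read y → write z, move S, go to q4
q4 | z[z]yyxz___   read z → write y, move S, go to q3
q3 | z[y]yyxz___   read y → write z, move R, go to q3
q3 | zz[y]yxz___   read y → write z, move R, go to q3
q3 | zzz[y]xz___   read y → write z, move R, go to q3
q3 | zzzz[x]z___   read x → write _, move R, go to q3
q3 | zzzz_[z]___   read z → write x, move S, go to q3
q3 | zzzz_[x]___   read x → write _, move R, go to q3
q3 | zzzz__[_]__   read _ → write z, move R, go to q0
q0 | zzzz__z[_]_   read _ → write z, move R, go to q2
q2 | zzzz__zz[_]   read _ → write y, move L, go to q0
q0 | zzzz__z[z]y
After 18 steps: state q0, head at 5, tape zzzz__zzy.

state q0, head at 5, tape zzzz__zzy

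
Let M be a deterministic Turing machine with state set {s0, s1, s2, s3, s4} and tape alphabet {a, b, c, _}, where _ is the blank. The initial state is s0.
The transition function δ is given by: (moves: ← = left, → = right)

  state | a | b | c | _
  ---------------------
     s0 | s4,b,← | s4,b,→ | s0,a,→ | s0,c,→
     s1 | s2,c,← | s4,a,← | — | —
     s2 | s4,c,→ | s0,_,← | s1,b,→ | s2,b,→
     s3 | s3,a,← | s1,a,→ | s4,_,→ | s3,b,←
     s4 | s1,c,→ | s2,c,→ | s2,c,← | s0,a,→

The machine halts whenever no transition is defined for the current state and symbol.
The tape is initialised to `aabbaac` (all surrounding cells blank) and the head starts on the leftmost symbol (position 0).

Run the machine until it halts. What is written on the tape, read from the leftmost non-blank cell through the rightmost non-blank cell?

abbcabaac

s0 | __[a]abbaac   read a → write b, move ←, go to s4
s4 | _[_]babbaac   read _ → write a, move →, go to s0
s0 | _a[b]abbaac   read b → write b, move →, go to s4
s4 | _ab[a]bbaac   read a → write c, move →, go to s1
s1 | _abc[b]baac   read b → write a, move ←, go to s4
s4 | _ab[c]abaac   read c → write c, move ←, go to s2
s2 | _a[b]cabaac   read b → write _, move ←, go to s0
s0 | _[a]_cabaac   read a → write b, move ←, go to s4
s4 | [_]b_cabaac   read _ → write a, move →, go to s0
s0 | a[b]_cabaac   read b → write b, move →, go to s4
s4 | ab[_]cabaac   read _ → write a, move →, go to s0
s0 | aba[c]abaac   read c → write a, move →, go to s0
s0 | abaa[a]baac   read a → write b, move ←, go to s4
s4 | aba[a]bbaac   read a → write c, move →, go to s1
s1 | abac[b]baac   read b → write a, move ←, go to s4
s4 | aba[c]abaac   read c → write c, move ←, go to s2
s2 | ab[a]cabaac   read a → write c, move →, go to s4
s4 | abc[c]abaac   read c → write c, move ←, go to s2
s2 | ab[c]cabaac   read c → write b, move →, go to s1
s1 | abb[c]abaac
The non-blank tape span at halt is abbcabaac.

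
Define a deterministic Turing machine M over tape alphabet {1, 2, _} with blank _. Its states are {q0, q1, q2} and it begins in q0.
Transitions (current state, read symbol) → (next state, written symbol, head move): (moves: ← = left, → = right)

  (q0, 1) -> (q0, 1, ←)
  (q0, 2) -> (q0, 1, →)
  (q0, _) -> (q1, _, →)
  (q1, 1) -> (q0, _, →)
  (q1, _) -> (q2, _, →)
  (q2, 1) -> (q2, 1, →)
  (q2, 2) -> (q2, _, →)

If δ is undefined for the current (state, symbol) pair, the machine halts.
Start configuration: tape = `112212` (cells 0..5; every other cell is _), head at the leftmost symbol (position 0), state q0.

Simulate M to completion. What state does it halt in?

q2

state=q0 head=0 tape=_[1]12212___   (q0,1)→(q0,1,←)
state=q0 head=-1 tape=[_]112212___   (q0,_)→(q1,_,→)
state=q1 head=0 tape=_[1]12212___   (q1,1)→(q0,_,→)
state=q0 head=1 tape=__[1]2212___   (q0,1)→(q0,1,←)
state=q0 head=0 tape=_[_]12212___   (q0,_)→(q1,_,→)
state=q1 head=1 tape=__[1]2212___   (q1,1)→(q0,_,→)
state=q0 head=2 tape=___[2]212___   (q0,2)→(q0,1,→)
state=q0 head=3 tape=___1[2]12___   (q0,2)→(q0,1,→)
state=q0 head=4 tape=___11[1]2___   (q0,1)→(q0,1,←)
state=q0 head=3 tape=___1[1]12___   (q0,1)→(q0,1,←)
state=q0 head=2 tape=___[1]112___   (q0,1)→(q0,1,←)
state=q0 head=1 tape=__[_]1112___   (q0,_)→(q1,_,→)
state=q1 head=2 tape=___[1]112___   (q1,1)→(q0,_,→)
state=q0 head=3 tape=____[1]12___   (q0,1)→(q0,1,←)
state=q0 head=2 tape=___[_]112___   (q0,_)→(q1,_,→)
state=q1 head=3 tape=____[1]12___   (q1,1)→(q0,_,→)
state=q0 head=4 tape=_____[1]2___   (q0,1)→(q0,1,←)
state=q0 head=3 tape=____[_]12___   (q0,_)→(q1,_,→)
state=q1 head=4 tape=_____[1]2___   (q1,1)→(q0,_,→)
state=q0 head=5 tape=______[2]___   (q0,2)→(q0,1,→)
state=q0 head=6 tape=______1[_]__   (q0,_)→(q1,_,→)
state=q1 head=7 tape=______1_[_]_   (q1,_)→(q2,_,→)
state=q2 head=8 tape=______1__[_]
No transition is defined for (q2, _); M halts in state q2.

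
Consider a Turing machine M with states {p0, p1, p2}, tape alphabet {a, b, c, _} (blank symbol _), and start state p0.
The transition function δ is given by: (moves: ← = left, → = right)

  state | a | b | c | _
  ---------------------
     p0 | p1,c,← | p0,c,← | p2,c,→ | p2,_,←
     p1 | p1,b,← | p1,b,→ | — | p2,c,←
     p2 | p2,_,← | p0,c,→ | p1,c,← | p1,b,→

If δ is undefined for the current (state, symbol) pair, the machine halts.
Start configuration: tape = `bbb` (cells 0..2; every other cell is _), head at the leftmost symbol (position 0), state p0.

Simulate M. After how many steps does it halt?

p0 | __[b]bb   read b → write c, move ←, go to p0
p0 | _[_]cbb   read _ → write _, move ←, go to p2
p2 | [_]_cbb   read _ → write b, move →, go to p1
p1 | b[_]cbb   read _ → write c, move ←, go to p2
p2 | [b]ccbb   read b → write c, move →, go to p0
p0 | c[c]cbb   read c → write c, move →, go to p2
p2 | cc[c]bb   read c → write c, move ←, go to p1
p1 | c[c]cbb
M halts after 7 transitions.

7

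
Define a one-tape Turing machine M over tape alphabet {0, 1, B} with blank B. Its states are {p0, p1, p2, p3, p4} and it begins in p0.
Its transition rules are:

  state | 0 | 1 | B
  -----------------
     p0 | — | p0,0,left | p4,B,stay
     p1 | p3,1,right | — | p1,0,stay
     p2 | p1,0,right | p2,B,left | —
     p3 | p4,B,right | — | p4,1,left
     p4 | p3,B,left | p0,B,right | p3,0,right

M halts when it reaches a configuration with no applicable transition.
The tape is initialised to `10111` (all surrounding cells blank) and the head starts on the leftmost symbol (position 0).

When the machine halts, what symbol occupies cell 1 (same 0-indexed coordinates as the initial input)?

B

state=p0 head=0 tape=BBB[1]0111   (p0,1)→(p0,0,left)
state=p0 head=-1 tape=BB[B]00111   (p0,B)→(p4,B,stay)
state=p4 head=-1 tape=BB[B]00111   (p4,B)→(p3,0,right)
state=p3 head=0 tape=BB0[0]0111   (p3,0)→(p4,B,right)
state=p4 head=1 tape=BB0B[0]111   (p4,0)→(p3,B,left)
state=p3 head=0 tape=BB0[B]B111   (p3,B)→(p4,1,left)
state=p4 head=-1 tape=BB[0]1B111   (p4,0)→(p3,B,left)
state=p3 head=-2 tape=B[B]B1B111   (p3,B)→(p4,1,left)
state=p4 head=-3 tape=[B]1B1B111   (p4,B)→(p3,0,right)
state=p3 head=-2 tape=0[1]B1B111
Cell 1 holds B when M halts.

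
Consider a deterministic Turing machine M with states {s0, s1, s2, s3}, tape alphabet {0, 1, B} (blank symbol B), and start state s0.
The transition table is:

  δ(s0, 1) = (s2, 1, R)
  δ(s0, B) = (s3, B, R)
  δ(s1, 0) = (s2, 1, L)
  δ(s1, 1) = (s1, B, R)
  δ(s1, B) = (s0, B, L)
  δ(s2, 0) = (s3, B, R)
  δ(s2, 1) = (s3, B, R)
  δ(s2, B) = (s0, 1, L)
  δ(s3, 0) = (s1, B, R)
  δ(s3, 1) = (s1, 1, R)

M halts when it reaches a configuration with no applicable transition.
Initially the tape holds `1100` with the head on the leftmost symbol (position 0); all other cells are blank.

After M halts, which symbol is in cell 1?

B

state=s0 head=0 tape=[1]100B   (s0,1)→(s2,1,R)
state=s2 head=1 tape=1[1]00B   (s2,1)→(s3,B,R)
state=s3 head=2 tape=1B[0]0B   (s3,0)→(s1,B,R)
state=s1 head=3 tape=1BB[0]B   (s1,0)→(s2,1,L)
state=s2 head=2 tape=1B[B]1B   (s2,B)→(s0,1,L)
state=s0 head=1 tape=1[B]11B   (s0,B)→(s3,B,R)
state=s3 head=2 tape=1B[1]1B   (s3,1)→(s1,1,R)
state=s1 head=3 tape=1B1[1]B   (s1,1)→(s1,B,R)
state=s1 head=4 tape=1B1B[B]   (s1,B)→(s0,B,L)
state=s0 head=3 tape=1B1[B]B   (s0,B)→(s3,B,R)
state=s3 head=4 tape=1B1B[B]
Cell 1 holds B when M halts.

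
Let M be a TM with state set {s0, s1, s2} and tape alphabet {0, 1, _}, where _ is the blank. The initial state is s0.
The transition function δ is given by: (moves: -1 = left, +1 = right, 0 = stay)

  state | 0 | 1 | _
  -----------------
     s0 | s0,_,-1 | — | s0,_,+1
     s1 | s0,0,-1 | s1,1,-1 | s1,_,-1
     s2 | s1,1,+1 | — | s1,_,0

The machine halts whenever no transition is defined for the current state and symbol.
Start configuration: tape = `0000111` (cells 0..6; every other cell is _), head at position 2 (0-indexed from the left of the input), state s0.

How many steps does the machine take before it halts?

10

s0 | _00[0]0111   read 0 → write _, move -1, go to s0
s0 | _0[0]_0111   read 0 → write _, move -1, go to s0
s0 | _[0]__0111   read 0 → write _, move -1, go to s0
s0 | [_]___0111   read _ → write _, move +1, go to s0
s0 | _[_]__0111   read _ → write _, move +1, go to s0
s0 | __[_]_0111   read _ → write _, move +1, go to s0
s0 | ___[_]0111   read _ → write _, move +1, go to s0
s0 | ____[0]111   read 0 → write _, move -1, go to s0
s0 | ___[_]_111   read _ → write _, move +1, go to s0
s0 | ____[_]111   read _ → write _, move +1, go to s0
s0 | _____[1]11
M halts after 10 transitions.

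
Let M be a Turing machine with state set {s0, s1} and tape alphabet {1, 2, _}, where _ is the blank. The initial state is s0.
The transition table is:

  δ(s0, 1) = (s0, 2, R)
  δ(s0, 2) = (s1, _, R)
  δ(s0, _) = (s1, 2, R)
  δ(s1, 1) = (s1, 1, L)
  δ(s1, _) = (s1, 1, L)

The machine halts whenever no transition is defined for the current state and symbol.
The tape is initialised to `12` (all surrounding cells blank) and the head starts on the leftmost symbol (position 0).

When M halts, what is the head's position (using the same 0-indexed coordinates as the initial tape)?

s0 | [1]2_   read 1 → write 2, move R, go to s0
s0 | 2[2]_   read 2 → write _, move R, go to s1
s1 | 2_[_]   read _ → write 1, move L, go to s1
s1 | 2[_]1   read _ → write 1, move L, go to s1
s1 | [2]11
At halt the head is at cell 0.

0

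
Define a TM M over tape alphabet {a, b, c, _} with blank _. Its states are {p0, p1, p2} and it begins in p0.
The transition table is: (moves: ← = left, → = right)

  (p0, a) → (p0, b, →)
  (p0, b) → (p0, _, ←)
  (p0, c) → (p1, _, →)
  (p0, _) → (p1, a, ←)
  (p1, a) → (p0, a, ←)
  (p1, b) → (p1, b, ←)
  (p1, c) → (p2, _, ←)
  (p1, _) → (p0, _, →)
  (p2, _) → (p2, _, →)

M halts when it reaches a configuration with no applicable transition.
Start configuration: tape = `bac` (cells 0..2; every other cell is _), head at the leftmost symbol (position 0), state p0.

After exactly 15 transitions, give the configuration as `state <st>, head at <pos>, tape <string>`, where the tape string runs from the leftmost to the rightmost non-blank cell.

p0 | ___[b]ac   read b → write _, move ←, go to p0
p0 | __[_]_ac   read _ → write a, move ←, go to p1
p1 | _[_]a_ac   read _ → write _, move →, go to p0
p0 | __[a]_ac   read a → write b, move →, go to p0
p0 | __b[_]ac   read _ → write a, move ←, go to p1
p1 | __[b]aac   read b → write b, move ←, go to p1
p1 | _[_]baac   read _ → write _, move →, go to p0
p0 | __[b]aac   read b → write _, move ←, go to p0
p0 | _[_]_aac   read _ → write a, move ←, go to p1
p1 | [_]a_aac   read _ → write _, move →, go to p0
p0 | _[a]_aac   read a → write b, move →, go to p0
p0 | _b[_]aac   read _ → write a, move ←, go to p1
p1 | _[b]aaac   read b → write b, move ←, go to p1
p1 | [_]baaac   read _ → write _, move →, go to p0
p0 | _[b]aaac   read b → write _, move ←, go to p0
p0 | [_]_aaac
After 15 steps: state p0, head at -3, tape aaac.

state p0, head at -3, tape aaac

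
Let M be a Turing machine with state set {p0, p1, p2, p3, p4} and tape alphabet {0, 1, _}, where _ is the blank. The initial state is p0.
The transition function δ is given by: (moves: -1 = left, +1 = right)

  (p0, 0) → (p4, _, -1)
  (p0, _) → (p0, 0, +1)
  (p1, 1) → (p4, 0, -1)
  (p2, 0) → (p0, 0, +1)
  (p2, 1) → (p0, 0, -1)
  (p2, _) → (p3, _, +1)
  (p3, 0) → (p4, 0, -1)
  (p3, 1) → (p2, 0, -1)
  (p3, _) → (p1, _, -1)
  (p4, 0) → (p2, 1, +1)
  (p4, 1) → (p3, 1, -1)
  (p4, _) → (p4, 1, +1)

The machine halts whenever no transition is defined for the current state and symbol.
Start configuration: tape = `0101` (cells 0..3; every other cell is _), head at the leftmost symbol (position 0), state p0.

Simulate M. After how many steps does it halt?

14

state=p0 head=0 tape=__[0]101   (p0,0)→(p4,_,-1)
state=p4 head=-1 tape=_[_]_101   (p4,_)→(p4,1,+1)
state=p4 head=0 tape=_1[_]101   (p4,_)→(p4,1,+1)
state=p4 head=1 tape=_11[1]01   (p4,1)→(p3,1,-1)
state=p3 head=0 tape=_1[1]101   (p3,1)→(p2,0,-1)
state=p2 head=-1 tape=_[1]0101   (p2,1)→(p0,0,-1)
state=p0 head=-2 tape=[_]00101   (p0,_)→(p0,0,+1)
state=p0 head=-1 tape=0[0]0101   (p0,0)→(p4,_,-1)
state=p4 head=-2 tape=[0]_0101   (p4,0)→(p2,1,+1)
state=p2 head=-1 tape=1[_]0101   (p2,_)→(p3,_,+1)
state=p3 head=0 tape=1_[0]101   (p3,0)→(p4,0,-1)
state=p4 head=-1 tape=1[_]0101   (p4,_)→(p4,1,+1)
state=p4 head=0 tape=11[0]101   (p4,0)→(p2,1,+1)
state=p2 head=1 tape=111[1]01   (p2,1)→(p0,0,-1)
state=p0 head=0 tape=11[1]001
M halts after 14 transitions.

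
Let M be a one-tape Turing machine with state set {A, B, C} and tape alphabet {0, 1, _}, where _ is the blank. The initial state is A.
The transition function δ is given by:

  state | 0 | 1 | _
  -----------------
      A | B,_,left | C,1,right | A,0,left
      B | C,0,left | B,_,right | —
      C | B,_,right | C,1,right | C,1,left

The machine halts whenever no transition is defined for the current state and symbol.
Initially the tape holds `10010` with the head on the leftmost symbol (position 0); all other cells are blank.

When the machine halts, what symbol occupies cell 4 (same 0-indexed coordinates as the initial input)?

_

state=A head=0 tape=[1]0010_   (A,1)→(C,1,right)
state=C head=1 tape=1[0]010_   (C,0)→(B,_,right)
state=B head=2 tape=1_[0]10_   (B,0)→(C,0,left)
state=C head=1 tape=1[_]010_   (C,_)→(C,1,left)
state=C head=0 tape=[1]1010_   (C,1)→(C,1,right)
state=C head=1 tape=1[1]010_   (C,1)→(C,1,right)
state=C head=2 tape=11[0]10_   (C,0)→(B,_,right)
state=B head=3 tape=11_[1]0_   (B,1)→(B,_,right)
state=B head=4 tape=11__[0]_   (B,0)→(C,0,left)
state=C head=3 tape=11_[_]0_   (C,_)→(C,1,left)
state=C head=2 tape=11[_]10_   (C,_)→(C,1,left)
state=C head=1 tape=1[1]110_   (C,1)→(C,1,right)
state=C head=2 tape=11[1]10_   (C,1)→(C,1,right)
state=C head=3 tape=111[1]0_   (C,1)→(C,1,right)
state=C head=4 tape=1111[0]_   (C,0)→(B,_,right)
state=B head=5 tape=1111_[_]
Cell 4 holds _ when M halts.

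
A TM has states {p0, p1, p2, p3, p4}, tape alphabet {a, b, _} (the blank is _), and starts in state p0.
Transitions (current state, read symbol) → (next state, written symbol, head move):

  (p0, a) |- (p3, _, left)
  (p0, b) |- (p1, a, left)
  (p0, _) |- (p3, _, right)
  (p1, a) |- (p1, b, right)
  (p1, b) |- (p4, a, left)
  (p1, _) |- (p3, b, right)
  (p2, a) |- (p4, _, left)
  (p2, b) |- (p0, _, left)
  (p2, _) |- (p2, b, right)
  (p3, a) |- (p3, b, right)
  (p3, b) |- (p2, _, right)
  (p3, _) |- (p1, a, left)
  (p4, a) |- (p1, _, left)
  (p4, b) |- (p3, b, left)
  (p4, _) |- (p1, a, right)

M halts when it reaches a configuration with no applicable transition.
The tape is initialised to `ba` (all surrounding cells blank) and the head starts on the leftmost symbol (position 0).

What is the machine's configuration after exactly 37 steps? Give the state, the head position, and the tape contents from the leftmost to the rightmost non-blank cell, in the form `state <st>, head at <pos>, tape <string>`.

p0 | _[b]a____   read b → write a, move left, go to p1
p1 | [_]aa____   read _ → write b, move right, go to p3
p3 | b[a]a____   read a → write b, move right, go to p3
p3 | bb[a]____   read a → write b, move right, go to p3
p3 | bbb[_]___   read _ → write a, move left, go to p1
p1 | bb[b]a___   read b → write a, move left, go to p4
p4 | b[b]aa___   read b → write b, move left, go to p3
p3 | [b]baa___   read b → write _, move right, go to p2
p2 | _[b]aa___   read b → write _, move left, go to p0
p0 | [_]_aa___   read _ → write _, move right, go to p3
p3 | _[_]aa___   read _ → write a, move left, go to p1
p1 | [_]aaa___   read _ → write b, move right, go to p3
p3 | b[a]aa___   read a → write b, move right, go to p3
p3 | bb[a]a___   read a → write b, move right, go to p3
p3 | bbb[a]___   read a → write b, move right, go to p3
p3 | bbbb[_]__   read _ → write a, move left, go to p1
p1 | bbb[b]a__   read b → write a, move left, go to p4
p4 | bb[b]aa__   read b → write b, move left, go to p3
p3 | b[b]baa__   read b → write _, move right, go to p2
p2 | b_[b]aa__   read b → write _, move left, go to p0
p0 | b[_]_aa__   read _ → write _, move right, go to p3
p3 | b_[_]aa__   read _ → write a, move left, go to p1
p1 | b[_]aaa__   read _ → write b, move right, go to p3
p3 | bb[a]aa__   read a → write b, move right, go to p3
p3 | bbb[a]a__   read a → write b, move right, go to p3
p3 | bbbb[a]__   read a → write b, move right, go to p3
p3 | bbbbb[_]_   read _ → write a, move left, go to p1
p1 | bbbb[b]a_   read b → write a, move left, go to p4
p4 | bbb[b]aa_   read b → write b, move left, go to p3
p3 | bb[b]baa_   read b → write _, move right, go to p2
p2 | bb_[b]aa_   read b → write _, move left, go to p0
p0 | bb[_]_aa_   read _ → write _, move right, go to p3
p3 | bb_[_]aa_   read _ → write a, move left, go to p1
p1 | bb[_]aaa_   read _ → write b, move right, go to p3
p3 | bbb[a]aa_   read a → write b, move right, go to p3
p3 | bbbb[a]a_   read a → write b, move right, go to p3
p3 | bbbbb[a]_   read a → write b, move right, go to p3
p3 | bbbbbb[_]
After 37 steps: state p3, head at 5, tape bbbbbb.

state p3, head at 5, tape bbbbbb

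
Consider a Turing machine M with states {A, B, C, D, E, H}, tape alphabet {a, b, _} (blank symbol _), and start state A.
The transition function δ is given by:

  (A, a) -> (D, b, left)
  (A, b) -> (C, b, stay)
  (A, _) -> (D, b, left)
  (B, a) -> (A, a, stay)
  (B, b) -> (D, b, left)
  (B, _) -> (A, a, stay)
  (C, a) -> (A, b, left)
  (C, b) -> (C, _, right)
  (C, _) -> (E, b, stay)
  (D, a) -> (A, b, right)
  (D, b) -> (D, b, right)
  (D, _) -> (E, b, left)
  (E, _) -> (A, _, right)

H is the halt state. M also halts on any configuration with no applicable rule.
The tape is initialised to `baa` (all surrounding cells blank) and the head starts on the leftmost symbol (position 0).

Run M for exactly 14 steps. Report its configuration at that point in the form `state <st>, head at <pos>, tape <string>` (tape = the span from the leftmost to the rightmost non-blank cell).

state A, head at 0, tape bbb

A | __[b]aa   read b → write b, move stay, go to C
C | __[b]aa   read b → write _, move right, go to C
C | ___[a]a   read a → write b, move left, go to A
A | __[_]ba   read _ → write b, move left, go to D
D | _[_]bba   read _ → write b, move left, go to E
E | [_]bbba   read _ → write _, move right, go to A
A | _[b]bba   read b → write b, move stay, go to C
C | _[b]bba   read b → write _, move right, go to C
C | __[b]ba   read b → write _, move right, go to C
C | ___[b]a   read b → write _, move right, go to C
C | ____[a]   read a → write b, move left, go to A
A | ___[_]b   read _ → write b, move left, go to D
D | __[_]bb   read _ → write b, move left, go to E
E | _[_]bbb   read _ → write _, move right, go to A
A | __[b]bb
After 14 steps: state A, head at 0, tape bbb.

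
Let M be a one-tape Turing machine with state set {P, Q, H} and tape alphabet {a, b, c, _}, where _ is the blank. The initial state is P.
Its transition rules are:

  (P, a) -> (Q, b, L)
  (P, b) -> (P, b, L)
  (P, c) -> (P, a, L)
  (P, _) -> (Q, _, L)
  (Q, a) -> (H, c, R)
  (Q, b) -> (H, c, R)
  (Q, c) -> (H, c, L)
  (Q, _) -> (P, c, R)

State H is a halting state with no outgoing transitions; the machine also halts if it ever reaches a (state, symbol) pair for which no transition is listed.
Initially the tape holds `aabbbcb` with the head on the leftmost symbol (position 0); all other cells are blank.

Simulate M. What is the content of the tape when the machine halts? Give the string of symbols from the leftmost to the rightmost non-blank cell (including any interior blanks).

c_ababbbcb

P | ____[a]abbbcb   read a → write b, move L, go to Q
Q | ___[_]babbbcb   read _ → write c, move R, go to P
P | ___c[b]abbbcb   read b → write b, move L, go to P
P | ___[c]babbbcb   read c → write a, move L, go to P
P | __[_]ababbbcb   read _ → write _, move L, go to Q
Q | _[_]_ababbbcb   read _ → write c, move R, go to P
P | _c[_]ababbbcb   read _ → write _, move L, go to Q
Q | _[c]_ababbbcb   read c → write c, move L, go to H
H | [_]c_ababbbcb
The non-blank tape span at halt is c_ababbbcb.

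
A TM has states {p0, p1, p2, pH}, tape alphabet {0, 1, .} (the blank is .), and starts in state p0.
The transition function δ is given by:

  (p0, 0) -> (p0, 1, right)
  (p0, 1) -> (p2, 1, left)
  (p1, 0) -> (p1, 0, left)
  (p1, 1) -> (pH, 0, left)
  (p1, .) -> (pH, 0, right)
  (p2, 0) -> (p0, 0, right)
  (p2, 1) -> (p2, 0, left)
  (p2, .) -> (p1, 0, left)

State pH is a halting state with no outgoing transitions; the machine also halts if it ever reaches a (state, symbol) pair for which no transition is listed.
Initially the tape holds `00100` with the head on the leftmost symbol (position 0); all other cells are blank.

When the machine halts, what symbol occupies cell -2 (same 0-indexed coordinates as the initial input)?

p0 | ..[0]0100   read 0 → write 1, move right, go to p0
p0 | ..1[0]100   read 0 → write 1, move right, go to p0
p0 | ..11[1]00   read 1 → write 1, move left, go to p2
p2 | ..1[1]100   read 1 → write 0, move left, go to p2
p2 | ..[1]0100   read 1 → write 0, move left, go to p2
p2 | .[.]00100   read . → write 0, move left, go to p1
p1 | [.]000100   read . → write 0, move right, go to pH
pH | 0[0]00100
Cell -2 holds 0 when M halts.

0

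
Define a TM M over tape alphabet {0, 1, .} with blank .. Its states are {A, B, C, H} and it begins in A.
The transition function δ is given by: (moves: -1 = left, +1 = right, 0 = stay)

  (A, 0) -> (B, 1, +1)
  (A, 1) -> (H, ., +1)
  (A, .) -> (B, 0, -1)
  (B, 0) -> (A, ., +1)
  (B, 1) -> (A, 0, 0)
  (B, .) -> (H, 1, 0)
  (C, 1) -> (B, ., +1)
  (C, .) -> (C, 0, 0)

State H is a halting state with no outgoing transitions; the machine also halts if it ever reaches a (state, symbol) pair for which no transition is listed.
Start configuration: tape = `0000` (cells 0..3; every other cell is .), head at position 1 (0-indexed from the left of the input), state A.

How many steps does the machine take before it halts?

A | 0[0]00.   read 0 → write 1, move +1, go to B
B | 01[0]0.   read 0 → write ., move +1, go to A
A | 01.[0].   read 0 → write 1, move +1, go to B
B | 01.1[.]   read . → write 1, move 0, go to H
H | 01.1[1]
M halts after 4 transitions.

4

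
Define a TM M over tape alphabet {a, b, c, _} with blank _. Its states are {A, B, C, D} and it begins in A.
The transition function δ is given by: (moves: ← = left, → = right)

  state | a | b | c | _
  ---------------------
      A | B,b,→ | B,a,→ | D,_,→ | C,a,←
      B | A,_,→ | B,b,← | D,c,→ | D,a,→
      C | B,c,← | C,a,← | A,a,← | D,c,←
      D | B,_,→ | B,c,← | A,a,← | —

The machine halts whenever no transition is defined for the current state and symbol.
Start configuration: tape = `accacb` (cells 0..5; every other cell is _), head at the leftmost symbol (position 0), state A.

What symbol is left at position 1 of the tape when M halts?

A | [a]ccacb___   read a → write b, move →, go to B
B | b[c]cacb___   read c → write c, move →, go to D
D | bc[c]acb___   read c → write a, move ←, go to A
A | b[c]aacb___   read c → write _, move →, go to D
D | b_[a]acb___   read a → write _, move →, go to B
B | b__[a]cb___   read a → write _, move →, go to A
A | b___[c]b___   read c → write _, move →, go to D
D | b____[b]___   read b → write c, move ←, go to B
B | b___[_]c___   read _ → write a, move →, go to D
D | b___a[c]___   read c → write a, move ←, go to A
A | b___[a]a___   read a → write b, move →, go to B
B | b___b[a]___   read a → write _, move →, go to A
A | b___b_[_]__   read _ → write a, move ←, go to C
C | b___b[_]a__   read _ → write c, move ←, go to D
D | b___[b]ca__   read b → write c, move ←, go to B
B | b__[_]cca__   read _ → write a, move →, go to D
D | b__a[c]ca__   read c → write a, move ←, go to A
A | b__[a]aca__   read a → write b, move →, go to B
B | b__b[a]ca__   read a → write _, move →, go to A
A | b__b_[c]a__   read c → write _, move →, go to D
D | b__b__[a]__   read a → write _, move →, go to B
B | b__b___[_]_   read _ → write a, move →, go to D
D | b__b___a[_]
Cell 1 holds _ when M halts.

_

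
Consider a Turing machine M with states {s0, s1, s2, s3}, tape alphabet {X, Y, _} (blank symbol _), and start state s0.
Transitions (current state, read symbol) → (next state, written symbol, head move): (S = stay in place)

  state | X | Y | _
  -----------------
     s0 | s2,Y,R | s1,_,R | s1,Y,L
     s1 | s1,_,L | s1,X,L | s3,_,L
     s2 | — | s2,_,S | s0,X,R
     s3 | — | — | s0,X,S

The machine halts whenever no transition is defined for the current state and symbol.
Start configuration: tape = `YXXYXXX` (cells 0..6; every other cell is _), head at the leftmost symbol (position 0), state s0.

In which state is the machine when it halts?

s3

s0 | ___[Y]XXYXXX   read Y → write _, move R, go to s1
s1 | ____[X]XYXXX   read X → write _, move L, go to s1
s1 | ___[_]_XYXXX   read _ → write _, move L, go to s3
s3 | __[_]__XYXXX   read _ → write X, move S, go to s0
s0 | __[X]__XYXXX   read X → write Y, move R, go to s2
s2 | __Y[_]_XYXXX   read _ → write X, move R, go to s0
s0 | __YX[_]XYXXX   read _ → write Y, move L, go to s1
s1 | __Y[X]YXYXXX   read X → write _, move L, go to s1
s1 | __[Y]_YXYXXX   read Y → write X, move L, go to s1
s1 | _[_]X_YXYXXX   read _ → write _, move L, go to s3
s3 | [_]_X_YXYXXX   read _ → write X, move S, go to s0
s0 | [X]_X_YXYXXX   read X → write Y, move R, go to s2
s2 | Y[_]X_YXYXXX   read _ → write X, move R, go to s0
s0 | YX[X]_YXYXXX   read X → write Y, move R, go to s2
s2 | YXY[_]YXYXXX   read _ → write X, move R, go to s0
s0 | YXYX[Y]XYXXX   read Y → write _, move R, go to s1
s1 | YXYX_[X]YXXX   read X → write _, move L, go to s1
s1 | YXYX[_]_YXXX   read _ → write _, move L, go to s3
s3 | YXY[X]__YXXX
No transition is defined for (s3, X); M halts in state s3.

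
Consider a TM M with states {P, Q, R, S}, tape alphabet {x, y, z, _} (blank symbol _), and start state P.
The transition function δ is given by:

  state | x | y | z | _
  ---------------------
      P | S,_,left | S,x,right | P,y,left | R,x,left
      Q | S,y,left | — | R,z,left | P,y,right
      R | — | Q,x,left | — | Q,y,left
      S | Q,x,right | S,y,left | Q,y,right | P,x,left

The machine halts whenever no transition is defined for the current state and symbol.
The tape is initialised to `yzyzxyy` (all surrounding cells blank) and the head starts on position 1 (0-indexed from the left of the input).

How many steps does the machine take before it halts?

4

P | y[z]yzxyy   read z → write y, move left, go to P
P | [y]yyzxyy   read y → write x, move right, go to S
S | x[y]yzxyy   read y → write y, move left, go to S
S | [x]yyzxyy   read x → write x, move right, go to Q
Q | x[y]yzxyy
M halts after 4 transitions.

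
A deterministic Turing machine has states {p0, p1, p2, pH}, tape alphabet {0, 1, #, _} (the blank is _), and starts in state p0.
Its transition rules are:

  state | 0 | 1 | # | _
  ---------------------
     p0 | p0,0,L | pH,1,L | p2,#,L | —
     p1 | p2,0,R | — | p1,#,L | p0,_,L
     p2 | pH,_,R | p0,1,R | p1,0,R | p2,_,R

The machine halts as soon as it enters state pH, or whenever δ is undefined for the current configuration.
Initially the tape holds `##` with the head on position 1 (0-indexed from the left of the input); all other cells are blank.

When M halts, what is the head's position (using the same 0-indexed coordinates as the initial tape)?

p0 | _#[#]_   read # → write #, move L, go to p2
p2 | _[#]#_   read # → write 0, move R, go to p1
p1 | _0[#]_   read # → write #, move L, go to p1
p1 | _[0]#_   read 0 → write 0, move R, go to p2
p2 | _0[#]_   read # → write 0, move R, go to p1
p1 | _00[_]   read _ → write _, move L, go to p0
p0 | _0[0]_   read 0 → write 0, move L, go to p0
p0 | _[0]0_   read 0 → write 0, move L, go to p0
p0 | [_]00_
At halt the head is at cell -1.

-1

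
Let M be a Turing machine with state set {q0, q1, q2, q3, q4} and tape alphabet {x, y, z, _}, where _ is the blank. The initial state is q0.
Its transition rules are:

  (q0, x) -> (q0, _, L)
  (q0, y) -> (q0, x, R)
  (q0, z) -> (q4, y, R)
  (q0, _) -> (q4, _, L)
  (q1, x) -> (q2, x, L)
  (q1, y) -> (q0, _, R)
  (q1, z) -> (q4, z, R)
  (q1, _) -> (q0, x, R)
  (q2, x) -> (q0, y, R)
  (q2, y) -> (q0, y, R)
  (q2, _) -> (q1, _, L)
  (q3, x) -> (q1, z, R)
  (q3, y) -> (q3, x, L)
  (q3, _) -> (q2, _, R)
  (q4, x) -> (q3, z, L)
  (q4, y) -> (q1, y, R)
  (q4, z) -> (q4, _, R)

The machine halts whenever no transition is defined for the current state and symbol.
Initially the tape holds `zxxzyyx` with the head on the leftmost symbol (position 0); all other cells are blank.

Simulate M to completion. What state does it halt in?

q2

q0 | _[z]xxzyyx   read z → write y, move R, go to q4
q4 | _y[x]xzyyx   read x → write z, move L, go to q3
q3 | _[y]zxzyyx   read y → write x, move L, go to q3
q3 | [_]xzxzyyx   read _ → write _, move R, go to q2
q2 | _[x]zxzyyx   read x → write y, move R, go to q0
q0 | _y[z]xzyyx   read z → write y, move R, go to q4
q4 | _yy[x]zyyx   read x → write z, move L, go to q3
q3 | _y[y]zzyyx   read y → write x, move L, go to q3
q3 | _[y]xzzyyx   read y → write x, move L, go to q3
q3 | [_]xxzzyyx   read _ → write _, move R, go to q2
q2 | _[x]xzzyyx   read x → write y, move R, go to q0
q0 | _y[x]zzyyx   read x → write _, move L, go to q0
q0 | _[y]_zzyyx   read y → write x, move R, go to q0
q0 | _x[_]zzyyx   read _ → write _, move L, go to q4
q4 | _[x]_zzyyx   read x → write z, move L, go to q3
q3 | [_]z_zzyyx   read _ → write _, move R, go to q2
q2 | _[z]_zzyyx
No transition is defined for (q2, z); M halts in state q2.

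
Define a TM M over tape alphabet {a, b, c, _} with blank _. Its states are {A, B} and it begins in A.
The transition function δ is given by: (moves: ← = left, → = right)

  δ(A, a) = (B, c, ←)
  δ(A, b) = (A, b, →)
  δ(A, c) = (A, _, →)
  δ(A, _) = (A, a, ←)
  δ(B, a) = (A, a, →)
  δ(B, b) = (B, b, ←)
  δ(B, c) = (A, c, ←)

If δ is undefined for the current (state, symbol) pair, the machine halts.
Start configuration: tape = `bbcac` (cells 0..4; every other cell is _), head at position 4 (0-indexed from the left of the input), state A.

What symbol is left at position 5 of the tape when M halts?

A | bbca[c]_   read c → write _, move →, go to A
A | bbca_[_]   read _ → write a, move ←, go to A
A | bbca[_]a   read _ → write a, move ←, go to A
A | bbc[a]aa   read a → write c, move ←, go to B
B | bb[c]caa   read c → write c, move ←, go to A
A | b[b]ccaa   read b → write b, move →, go to A
A | bb[c]caa   read c → write _, move →, go to A
A | bb_[c]aa   read c → write _, move →, go to A
A | bb__[a]a   read a → write c, move ←, go to B
B | bb_[_]ca
Cell 5 holds a when M halts.

a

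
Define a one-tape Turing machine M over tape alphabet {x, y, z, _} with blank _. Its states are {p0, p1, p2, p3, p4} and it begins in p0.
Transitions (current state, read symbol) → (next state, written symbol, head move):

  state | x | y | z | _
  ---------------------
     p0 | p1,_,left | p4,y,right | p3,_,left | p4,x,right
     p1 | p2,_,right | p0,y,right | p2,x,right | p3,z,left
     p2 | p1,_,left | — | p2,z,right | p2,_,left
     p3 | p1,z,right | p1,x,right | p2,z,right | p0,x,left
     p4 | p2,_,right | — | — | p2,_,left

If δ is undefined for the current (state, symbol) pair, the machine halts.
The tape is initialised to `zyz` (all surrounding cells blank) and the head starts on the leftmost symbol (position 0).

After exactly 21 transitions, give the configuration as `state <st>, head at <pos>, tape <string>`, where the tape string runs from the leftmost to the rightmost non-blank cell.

state p2, head at -3, tape x_z___yz

state=p0 head=0 tape=_____[z]yz   (p0,z)→(p3,_,left)
state=p3 head=-1 tape=____[_]_yz   (p3,_)→(p0,x,left)
state=p0 head=-2 tape=___[_]x_yz   (p0,_)→(p4,x,right)
state=p4 head=-1 tape=___x[x]_yz   (p4,x)→(p2,_,right)
state=p2 head=0 tape=___x_[_]yz   (p2,_)→(p2,_,left)
state=p2 head=-1 tape=___x[_]_yz   (p2,_)→(p2,_,left)
state=p2 head=-2 tape=___[x]__yz   (p2,x)→(p1,_,left)
state=p1 head=-3 tape=__[_]___yz   (p1,_)→(p3,z,left)
state=p3 head=-4 tape=_[_]z___yz   (p3,_)→(p0,x,left)
state=p0 head=-5 tape=[_]xz___yz   (p0,_)→(p4,x,right)
state=p4 head=-4 tape=x[x]z___yz   (p4,x)→(p2,_,right)
state=p2 head=-3 tape=x_[z]___yz   (p2,z)→(p2,z,right)
state=p2 head=-2 tape=x_z[_]__yz   (p2,_)→(p2,_,left)
state=p2 head=-3 tape=x_[z]___yz   (p2,z)→(p2,z,right)
state=p2 head=-2 tape=x_z[_]__yz   (p2,_)→(p2,_,left)
state=p2 head=-3 tape=x_[z]___yz   (p2,z)→(p2,z,right)
state=p2 head=-2 tape=x_z[_]__yz   (p2,_)→(p2,_,left)
state=p2 head=-3 tape=x_[z]___yz   (p2,z)→(p2,z,right)
state=p2 head=-2 tape=x_z[_]__yz   (p2,_)→(p2,_,left)
state=p2 head=-3 tape=x_[z]___yz   (p2,z)→(p2,z,right)
state=p2 head=-2 tape=x_z[_]__yz   (p2,_)→(p2,_,left)
state=p2 head=-3 tape=x_[z]___yz
After 21 steps: state p2, head at -3, tape x_z___yz.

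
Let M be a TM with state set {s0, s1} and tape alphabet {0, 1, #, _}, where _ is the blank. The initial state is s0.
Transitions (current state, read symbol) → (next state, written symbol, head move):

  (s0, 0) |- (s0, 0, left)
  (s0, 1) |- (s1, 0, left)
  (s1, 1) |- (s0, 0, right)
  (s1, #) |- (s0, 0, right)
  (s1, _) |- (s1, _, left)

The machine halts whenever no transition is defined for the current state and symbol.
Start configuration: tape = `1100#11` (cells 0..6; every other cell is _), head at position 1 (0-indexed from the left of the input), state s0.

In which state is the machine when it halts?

state=s0 head=1 tape=_1[1]00#11   (s0,1)→(s1,0,left)
state=s1 head=0 tape=_[1]000#11   (s1,1)→(s0,0,right)
state=s0 head=1 tape=_0[0]00#11   (s0,0)→(s0,0,left)
state=s0 head=0 tape=_[0]000#11   (s0,0)→(s0,0,left)
state=s0 head=-1 tape=[_]0000#11
No transition is defined for (s0, _); M halts in state s0.

s0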